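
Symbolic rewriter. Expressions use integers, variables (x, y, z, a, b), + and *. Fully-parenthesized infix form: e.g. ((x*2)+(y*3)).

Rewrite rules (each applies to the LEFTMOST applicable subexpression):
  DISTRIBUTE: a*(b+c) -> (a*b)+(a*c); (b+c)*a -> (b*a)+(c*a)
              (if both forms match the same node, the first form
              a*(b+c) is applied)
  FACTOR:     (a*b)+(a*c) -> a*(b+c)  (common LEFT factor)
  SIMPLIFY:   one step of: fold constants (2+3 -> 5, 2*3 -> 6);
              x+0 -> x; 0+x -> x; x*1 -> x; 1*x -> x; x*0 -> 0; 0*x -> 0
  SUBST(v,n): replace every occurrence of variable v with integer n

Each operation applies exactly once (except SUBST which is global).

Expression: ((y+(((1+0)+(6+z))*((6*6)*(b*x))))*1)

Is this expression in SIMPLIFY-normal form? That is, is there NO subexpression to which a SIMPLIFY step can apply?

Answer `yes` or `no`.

Answer: no

Derivation:
Expression: ((y+(((1+0)+(6+z))*((6*6)*(b*x))))*1)
Scanning for simplifiable subexpressions (pre-order)...
  at root: ((y+(((1+0)+(6+z))*((6*6)*(b*x))))*1) (SIMPLIFIABLE)
  at L: (y+(((1+0)+(6+z))*((6*6)*(b*x)))) (not simplifiable)
  at LR: (((1+0)+(6+z))*((6*6)*(b*x))) (not simplifiable)
  at LRL: ((1+0)+(6+z)) (not simplifiable)
  at LRLL: (1+0) (SIMPLIFIABLE)
  at LRLR: (6+z) (not simplifiable)
  at LRR: ((6*6)*(b*x)) (not simplifiable)
  at LRRL: (6*6) (SIMPLIFIABLE)
  at LRRR: (b*x) (not simplifiable)
Found simplifiable subexpr at path root: ((y+(((1+0)+(6+z))*((6*6)*(b*x))))*1)
One SIMPLIFY step would give: (y+(((1+0)+(6+z))*((6*6)*(b*x))))
-> NOT in normal form.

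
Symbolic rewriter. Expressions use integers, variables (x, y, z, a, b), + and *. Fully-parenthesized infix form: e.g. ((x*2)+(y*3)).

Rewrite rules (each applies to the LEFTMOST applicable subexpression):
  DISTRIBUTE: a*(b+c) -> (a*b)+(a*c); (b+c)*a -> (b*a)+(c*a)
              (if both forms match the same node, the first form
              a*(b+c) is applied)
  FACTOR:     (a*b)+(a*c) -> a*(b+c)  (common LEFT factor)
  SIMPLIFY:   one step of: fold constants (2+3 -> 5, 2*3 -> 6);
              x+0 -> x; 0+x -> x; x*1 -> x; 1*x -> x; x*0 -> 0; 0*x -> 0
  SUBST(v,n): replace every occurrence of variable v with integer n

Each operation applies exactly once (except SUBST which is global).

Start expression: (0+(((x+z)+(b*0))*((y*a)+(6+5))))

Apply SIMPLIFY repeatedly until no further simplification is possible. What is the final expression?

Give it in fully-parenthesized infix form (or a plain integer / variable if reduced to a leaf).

Answer: ((x+z)*((y*a)+11))

Derivation:
Start: (0+(((x+z)+(b*0))*((y*a)+(6+5))))
Step 1: at root: (0+(((x+z)+(b*0))*((y*a)+(6+5)))) -> (((x+z)+(b*0))*((y*a)+(6+5))); overall: (0+(((x+z)+(b*0))*((y*a)+(6+5)))) -> (((x+z)+(b*0))*((y*a)+(6+5)))
Step 2: at LR: (b*0) -> 0; overall: (((x+z)+(b*0))*((y*a)+(6+5))) -> (((x+z)+0)*((y*a)+(6+5)))
Step 3: at L: ((x+z)+0) -> (x+z); overall: (((x+z)+0)*((y*a)+(6+5))) -> ((x+z)*((y*a)+(6+5)))
Step 4: at RR: (6+5) -> 11; overall: ((x+z)*((y*a)+(6+5))) -> ((x+z)*((y*a)+11))
Fixed point: ((x+z)*((y*a)+11))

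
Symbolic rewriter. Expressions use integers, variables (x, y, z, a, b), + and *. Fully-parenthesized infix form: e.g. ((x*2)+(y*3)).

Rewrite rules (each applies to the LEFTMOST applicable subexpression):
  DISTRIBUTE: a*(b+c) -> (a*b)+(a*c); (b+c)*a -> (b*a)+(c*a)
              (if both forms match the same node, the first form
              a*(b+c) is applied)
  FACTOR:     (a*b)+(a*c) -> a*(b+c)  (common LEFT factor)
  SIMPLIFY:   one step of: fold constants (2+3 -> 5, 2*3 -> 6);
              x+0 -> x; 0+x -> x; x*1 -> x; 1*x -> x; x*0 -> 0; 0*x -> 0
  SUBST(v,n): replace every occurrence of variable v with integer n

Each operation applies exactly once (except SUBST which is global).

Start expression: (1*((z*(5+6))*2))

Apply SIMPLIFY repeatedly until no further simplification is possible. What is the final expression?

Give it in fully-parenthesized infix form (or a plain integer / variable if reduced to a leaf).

Answer: ((z*11)*2)

Derivation:
Start: (1*((z*(5+6))*2))
Step 1: at root: (1*((z*(5+6))*2)) -> ((z*(5+6))*2); overall: (1*((z*(5+6))*2)) -> ((z*(5+6))*2)
Step 2: at LR: (5+6) -> 11; overall: ((z*(5+6))*2) -> ((z*11)*2)
Fixed point: ((z*11)*2)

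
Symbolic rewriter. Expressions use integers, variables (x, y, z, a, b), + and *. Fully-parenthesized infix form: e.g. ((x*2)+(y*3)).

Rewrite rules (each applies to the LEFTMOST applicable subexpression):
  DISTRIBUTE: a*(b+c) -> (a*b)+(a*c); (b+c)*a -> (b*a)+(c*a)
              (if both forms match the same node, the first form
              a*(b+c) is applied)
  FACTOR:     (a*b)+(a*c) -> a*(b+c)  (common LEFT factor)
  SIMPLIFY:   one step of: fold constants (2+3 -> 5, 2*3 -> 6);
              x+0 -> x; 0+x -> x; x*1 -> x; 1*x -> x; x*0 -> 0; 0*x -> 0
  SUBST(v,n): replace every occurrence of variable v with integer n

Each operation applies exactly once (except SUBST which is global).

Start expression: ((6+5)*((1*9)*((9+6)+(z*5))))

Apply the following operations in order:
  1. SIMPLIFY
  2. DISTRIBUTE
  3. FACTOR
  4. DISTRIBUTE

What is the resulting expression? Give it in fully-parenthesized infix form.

Start: ((6+5)*((1*9)*((9+6)+(z*5))))
Apply SIMPLIFY at L (target: (6+5)): ((6+5)*((1*9)*((9+6)+(z*5)))) -> (11*((1*9)*((9+6)+(z*5))))
Apply DISTRIBUTE at R (target: ((1*9)*((9+6)+(z*5)))): (11*((1*9)*((9+6)+(z*5)))) -> (11*(((1*9)*(9+6))+((1*9)*(z*5))))
Apply FACTOR at R (target: (((1*9)*(9+6))+((1*9)*(z*5)))): (11*(((1*9)*(9+6))+((1*9)*(z*5)))) -> (11*((1*9)*((9+6)+(z*5))))
Apply DISTRIBUTE at R (target: ((1*9)*((9+6)+(z*5)))): (11*((1*9)*((9+6)+(z*5)))) -> (11*(((1*9)*(9+6))+((1*9)*(z*5))))

Answer: (11*(((1*9)*(9+6))+((1*9)*(z*5))))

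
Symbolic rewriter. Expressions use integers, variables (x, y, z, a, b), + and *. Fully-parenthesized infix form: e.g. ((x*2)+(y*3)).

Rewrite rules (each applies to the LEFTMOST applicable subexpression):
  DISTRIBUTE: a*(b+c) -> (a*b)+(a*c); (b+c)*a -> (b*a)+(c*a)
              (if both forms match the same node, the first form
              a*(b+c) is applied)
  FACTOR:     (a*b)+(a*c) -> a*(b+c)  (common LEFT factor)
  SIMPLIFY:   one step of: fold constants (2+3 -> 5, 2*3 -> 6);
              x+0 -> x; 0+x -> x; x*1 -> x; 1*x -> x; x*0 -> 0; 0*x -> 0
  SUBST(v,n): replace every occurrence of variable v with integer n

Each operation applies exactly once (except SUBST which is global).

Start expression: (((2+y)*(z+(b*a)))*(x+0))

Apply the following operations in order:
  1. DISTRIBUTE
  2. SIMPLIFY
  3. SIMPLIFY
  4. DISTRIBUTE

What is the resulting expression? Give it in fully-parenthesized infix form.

Answer: ((((2+y)*z)+((2+y)*(b*a)))*x)

Derivation:
Start: (((2+y)*(z+(b*a)))*(x+0))
Apply DISTRIBUTE at root (target: (((2+y)*(z+(b*a)))*(x+0))): (((2+y)*(z+(b*a)))*(x+0)) -> ((((2+y)*(z+(b*a)))*x)+(((2+y)*(z+(b*a)))*0))
Apply SIMPLIFY at R (target: (((2+y)*(z+(b*a)))*0)): ((((2+y)*(z+(b*a)))*x)+(((2+y)*(z+(b*a)))*0)) -> ((((2+y)*(z+(b*a)))*x)+0)
Apply SIMPLIFY at root (target: ((((2+y)*(z+(b*a)))*x)+0)): ((((2+y)*(z+(b*a)))*x)+0) -> (((2+y)*(z+(b*a)))*x)
Apply DISTRIBUTE at L (target: ((2+y)*(z+(b*a)))): (((2+y)*(z+(b*a)))*x) -> ((((2+y)*z)+((2+y)*(b*a)))*x)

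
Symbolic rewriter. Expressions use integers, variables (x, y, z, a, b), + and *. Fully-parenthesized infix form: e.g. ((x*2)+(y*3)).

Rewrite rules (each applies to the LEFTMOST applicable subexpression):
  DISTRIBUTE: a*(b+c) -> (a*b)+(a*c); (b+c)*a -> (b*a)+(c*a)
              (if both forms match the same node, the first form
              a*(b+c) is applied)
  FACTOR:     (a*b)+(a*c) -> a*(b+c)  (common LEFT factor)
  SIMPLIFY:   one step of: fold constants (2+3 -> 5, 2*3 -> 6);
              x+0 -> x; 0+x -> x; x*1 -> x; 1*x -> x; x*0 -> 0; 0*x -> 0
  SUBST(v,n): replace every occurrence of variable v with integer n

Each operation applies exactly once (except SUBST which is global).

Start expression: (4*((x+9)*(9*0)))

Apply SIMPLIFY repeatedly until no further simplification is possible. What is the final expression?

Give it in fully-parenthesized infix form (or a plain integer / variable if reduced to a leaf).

Start: (4*((x+9)*(9*0)))
Step 1: at RR: (9*0) -> 0; overall: (4*((x+9)*(9*0))) -> (4*((x+9)*0))
Step 2: at R: ((x+9)*0) -> 0; overall: (4*((x+9)*0)) -> (4*0)
Step 3: at root: (4*0) -> 0; overall: (4*0) -> 0
Fixed point: 0

Answer: 0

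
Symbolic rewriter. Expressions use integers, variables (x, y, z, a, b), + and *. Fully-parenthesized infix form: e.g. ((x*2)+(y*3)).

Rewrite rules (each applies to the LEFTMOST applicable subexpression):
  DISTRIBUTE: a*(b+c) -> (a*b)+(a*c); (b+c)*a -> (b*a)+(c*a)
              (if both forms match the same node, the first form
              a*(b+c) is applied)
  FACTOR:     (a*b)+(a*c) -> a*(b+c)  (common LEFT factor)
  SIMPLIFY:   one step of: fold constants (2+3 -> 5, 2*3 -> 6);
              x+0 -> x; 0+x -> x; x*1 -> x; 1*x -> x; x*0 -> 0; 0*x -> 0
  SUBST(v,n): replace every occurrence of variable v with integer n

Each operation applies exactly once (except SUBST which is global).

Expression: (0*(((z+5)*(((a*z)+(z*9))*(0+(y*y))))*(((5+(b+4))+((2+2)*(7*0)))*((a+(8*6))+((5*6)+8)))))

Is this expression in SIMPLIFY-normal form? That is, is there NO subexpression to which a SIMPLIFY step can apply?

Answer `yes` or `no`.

Expression: (0*(((z+5)*(((a*z)+(z*9))*(0+(y*y))))*(((5+(b+4))+((2+2)*(7*0)))*((a+(8*6))+((5*6)+8)))))
Scanning for simplifiable subexpressions (pre-order)...
  at root: (0*(((z+5)*(((a*z)+(z*9))*(0+(y*y))))*(((5+(b+4))+((2+2)*(7*0)))*((a+(8*6))+((5*6)+8))))) (SIMPLIFIABLE)
  at R: (((z+5)*(((a*z)+(z*9))*(0+(y*y))))*(((5+(b+4))+((2+2)*(7*0)))*((a+(8*6))+((5*6)+8)))) (not simplifiable)
  at RL: ((z+5)*(((a*z)+(z*9))*(0+(y*y)))) (not simplifiable)
  at RLL: (z+5) (not simplifiable)
  at RLR: (((a*z)+(z*9))*(0+(y*y))) (not simplifiable)
  at RLRL: ((a*z)+(z*9)) (not simplifiable)
  at RLRLL: (a*z) (not simplifiable)
  at RLRLR: (z*9) (not simplifiable)
  at RLRR: (0+(y*y)) (SIMPLIFIABLE)
  at RLRRR: (y*y) (not simplifiable)
  at RR: (((5+(b+4))+((2+2)*(7*0)))*((a+(8*6))+((5*6)+8))) (not simplifiable)
  at RRL: ((5+(b+4))+((2+2)*(7*0))) (not simplifiable)
  at RRLL: (5+(b+4)) (not simplifiable)
  at RRLLR: (b+4) (not simplifiable)
  at RRLR: ((2+2)*(7*0)) (not simplifiable)
  at RRLRL: (2+2) (SIMPLIFIABLE)
  at RRLRR: (7*0) (SIMPLIFIABLE)
  at RRR: ((a+(8*6))+((5*6)+8)) (not simplifiable)
  at RRRL: (a+(8*6)) (not simplifiable)
  at RRRLR: (8*6) (SIMPLIFIABLE)
  at RRRR: ((5*6)+8) (not simplifiable)
  at RRRRL: (5*6) (SIMPLIFIABLE)
Found simplifiable subexpr at path root: (0*(((z+5)*(((a*z)+(z*9))*(0+(y*y))))*(((5+(b+4))+((2+2)*(7*0)))*((a+(8*6))+((5*6)+8)))))
One SIMPLIFY step would give: 0
-> NOT in normal form.

Answer: no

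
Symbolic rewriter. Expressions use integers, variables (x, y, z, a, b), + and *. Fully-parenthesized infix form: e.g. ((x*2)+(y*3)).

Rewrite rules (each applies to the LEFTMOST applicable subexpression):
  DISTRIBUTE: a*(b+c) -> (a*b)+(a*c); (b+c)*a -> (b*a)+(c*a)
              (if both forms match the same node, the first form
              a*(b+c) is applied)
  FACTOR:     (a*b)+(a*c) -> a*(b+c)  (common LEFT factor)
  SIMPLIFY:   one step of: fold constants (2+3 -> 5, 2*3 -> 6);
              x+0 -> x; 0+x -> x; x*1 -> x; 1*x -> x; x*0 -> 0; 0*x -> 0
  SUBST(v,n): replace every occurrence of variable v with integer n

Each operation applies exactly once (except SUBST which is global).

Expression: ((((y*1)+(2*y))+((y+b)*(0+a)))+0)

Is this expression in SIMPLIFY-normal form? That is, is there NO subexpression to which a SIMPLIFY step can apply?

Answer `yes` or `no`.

Answer: no

Derivation:
Expression: ((((y*1)+(2*y))+((y+b)*(0+a)))+0)
Scanning for simplifiable subexpressions (pre-order)...
  at root: ((((y*1)+(2*y))+((y+b)*(0+a)))+0) (SIMPLIFIABLE)
  at L: (((y*1)+(2*y))+((y+b)*(0+a))) (not simplifiable)
  at LL: ((y*1)+(2*y)) (not simplifiable)
  at LLL: (y*1) (SIMPLIFIABLE)
  at LLR: (2*y) (not simplifiable)
  at LR: ((y+b)*(0+a)) (not simplifiable)
  at LRL: (y+b) (not simplifiable)
  at LRR: (0+a) (SIMPLIFIABLE)
Found simplifiable subexpr at path root: ((((y*1)+(2*y))+((y+b)*(0+a)))+0)
One SIMPLIFY step would give: (((y*1)+(2*y))+((y+b)*(0+a)))
-> NOT in normal form.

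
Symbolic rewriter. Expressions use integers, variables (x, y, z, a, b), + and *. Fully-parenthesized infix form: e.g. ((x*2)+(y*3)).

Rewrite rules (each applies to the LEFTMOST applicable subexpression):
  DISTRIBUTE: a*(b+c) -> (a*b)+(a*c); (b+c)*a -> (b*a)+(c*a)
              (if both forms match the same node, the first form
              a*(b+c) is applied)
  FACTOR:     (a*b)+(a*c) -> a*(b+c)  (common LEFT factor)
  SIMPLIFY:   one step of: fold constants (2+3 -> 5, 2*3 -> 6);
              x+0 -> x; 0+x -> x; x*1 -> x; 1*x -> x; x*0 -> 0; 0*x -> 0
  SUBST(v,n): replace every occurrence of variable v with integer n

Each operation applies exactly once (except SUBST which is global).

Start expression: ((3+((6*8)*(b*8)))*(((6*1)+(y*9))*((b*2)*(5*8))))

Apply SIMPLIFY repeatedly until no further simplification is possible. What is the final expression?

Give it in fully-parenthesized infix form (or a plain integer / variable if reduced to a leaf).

Answer: ((3+(48*(b*8)))*((6+(y*9))*((b*2)*40)))

Derivation:
Start: ((3+((6*8)*(b*8)))*(((6*1)+(y*9))*((b*2)*(5*8))))
Step 1: at LRL: (6*8) -> 48; overall: ((3+((6*8)*(b*8)))*(((6*1)+(y*9))*((b*2)*(5*8)))) -> ((3+(48*(b*8)))*(((6*1)+(y*9))*((b*2)*(5*8))))
Step 2: at RLL: (6*1) -> 6; overall: ((3+(48*(b*8)))*(((6*1)+(y*9))*((b*2)*(5*8)))) -> ((3+(48*(b*8)))*((6+(y*9))*((b*2)*(5*8))))
Step 3: at RRR: (5*8) -> 40; overall: ((3+(48*(b*8)))*((6+(y*9))*((b*2)*(5*8)))) -> ((3+(48*(b*8)))*((6+(y*9))*((b*2)*40)))
Fixed point: ((3+(48*(b*8)))*((6+(y*9))*((b*2)*40)))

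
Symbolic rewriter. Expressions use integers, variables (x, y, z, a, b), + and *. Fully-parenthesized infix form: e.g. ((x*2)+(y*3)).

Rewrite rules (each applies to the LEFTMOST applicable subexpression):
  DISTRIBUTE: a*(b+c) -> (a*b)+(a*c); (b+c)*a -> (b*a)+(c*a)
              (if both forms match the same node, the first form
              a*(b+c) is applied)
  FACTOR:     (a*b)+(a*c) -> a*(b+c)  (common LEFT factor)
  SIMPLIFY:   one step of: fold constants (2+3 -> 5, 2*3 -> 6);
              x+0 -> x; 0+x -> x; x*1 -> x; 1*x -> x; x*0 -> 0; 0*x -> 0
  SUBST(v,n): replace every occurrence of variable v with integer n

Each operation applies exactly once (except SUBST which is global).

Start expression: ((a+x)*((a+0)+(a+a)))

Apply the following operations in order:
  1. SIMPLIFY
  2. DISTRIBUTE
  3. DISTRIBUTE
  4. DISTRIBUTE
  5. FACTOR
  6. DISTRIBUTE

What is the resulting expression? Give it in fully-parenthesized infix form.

Start: ((a+x)*((a+0)+(a+a)))
Apply SIMPLIFY at RL (target: (a+0)): ((a+x)*((a+0)+(a+a))) -> ((a+x)*(a+(a+a)))
Apply DISTRIBUTE at root (target: ((a+x)*(a+(a+a)))): ((a+x)*(a+(a+a))) -> (((a+x)*a)+((a+x)*(a+a)))
Apply DISTRIBUTE at L (target: ((a+x)*a)): (((a+x)*a)+((a+x)*(a+a))) -> (((a*a)+(x*a))+((a+x)*(a+a)))
Apply DISTRIBUTE at R (target: ((a+x)*(a+a))): (((a*a)+(x*a))+((a+x)*(a+a))) -> (((a*a)+(x*a))+(((a+x)*a)+((a+x)*a)))
Apply FACTOR at R (target: (((a+x)*a)+((a+x)*a))): (((a*a)+(x*a))+(((a+x)*a)+((a+x)*a))) -> (((a*a)+(x*a))+((a+x)*(a+a)))
Apply DISTRIBUTE at R (target: ((a+x)*(a+a))): (((a*a)+(x*a))+((a+x)*(a+a))) -> (((a*a)+(x*a))+(((a+x)*a)+((a+x)*a)))

Answer: (((a*a)+(x*a))+(((a+x)*a)+((a+x)*a)))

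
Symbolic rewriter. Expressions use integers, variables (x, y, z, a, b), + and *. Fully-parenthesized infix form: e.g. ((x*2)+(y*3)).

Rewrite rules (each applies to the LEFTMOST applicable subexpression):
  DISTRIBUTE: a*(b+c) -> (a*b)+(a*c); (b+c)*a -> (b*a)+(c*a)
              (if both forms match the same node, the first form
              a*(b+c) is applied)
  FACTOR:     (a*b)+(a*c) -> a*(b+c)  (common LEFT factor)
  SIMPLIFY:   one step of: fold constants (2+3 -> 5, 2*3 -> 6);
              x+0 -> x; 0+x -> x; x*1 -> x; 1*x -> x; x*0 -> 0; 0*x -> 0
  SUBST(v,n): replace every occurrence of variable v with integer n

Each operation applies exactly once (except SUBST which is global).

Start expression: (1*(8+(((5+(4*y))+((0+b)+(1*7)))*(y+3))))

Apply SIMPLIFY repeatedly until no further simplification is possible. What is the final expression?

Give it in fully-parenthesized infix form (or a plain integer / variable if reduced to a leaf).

Answer: (8+(((5+(4*y))+(b+7))*(y+3)))

Derivation:
Start: (1*(8+(((5+(4*y))+((0+b)+(1*7)))*(y+3))))
Step 1: at root: (1*(8+(((5+(4*y))+((0+b)+(1*7)))*(y+3)))) -> (8+(((5+(4*y))+((0+b)+(1*7)))*(y+3))); overall: (1*(8+(((5+(4*y))+((0+b)+(1*7)))*(y+3)))) -> (8+(((5+(4*y))+((0+b)+(1*7)))*(y+3)))
Step 2: at RLRL: (0+b) -> b; overall: (8+(((5+(4*y))+((0+b)+(1*7)))*(y+3))) -> (8+(((5+(4*y))+(b+(1*7)))*(y+3)))
Step 3: at RLRR: (1*7) -> 7; overall: (8+(((5+(4*y))+(b+(1*7)))*(y+3))) -> (8+(((5+(4*y))+(b+7))*(y+3)))
Fixed point: (8+(((5+(4*y))+(b+7))*(y+3)))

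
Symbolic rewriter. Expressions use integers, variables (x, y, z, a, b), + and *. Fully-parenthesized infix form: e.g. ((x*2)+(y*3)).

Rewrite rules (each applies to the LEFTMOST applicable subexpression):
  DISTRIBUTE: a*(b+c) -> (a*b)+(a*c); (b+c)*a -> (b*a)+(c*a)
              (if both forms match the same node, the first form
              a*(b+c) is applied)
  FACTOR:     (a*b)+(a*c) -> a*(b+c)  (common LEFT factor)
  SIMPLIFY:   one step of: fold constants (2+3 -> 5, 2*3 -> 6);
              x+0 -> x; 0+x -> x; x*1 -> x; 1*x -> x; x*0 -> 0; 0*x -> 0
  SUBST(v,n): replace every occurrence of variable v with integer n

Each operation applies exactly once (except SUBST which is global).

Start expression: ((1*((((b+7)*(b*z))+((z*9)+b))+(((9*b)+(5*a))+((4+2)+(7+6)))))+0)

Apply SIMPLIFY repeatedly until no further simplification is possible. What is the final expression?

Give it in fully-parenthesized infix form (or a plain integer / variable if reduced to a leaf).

Answer: ((((b+7)*(b*z))+((z*9)+b))+(((9*b)+(5*a))+19))

Derivation:
Start: ((1*((((b+7)*(b*z))+((z*9)+b))+(((9*b)+(5*a))+((4+2)+(7+6)))))+0)
Step 1: at root: ((1*((((b+7)*(b*z))+((z*9)+b))+(((9*b)+(5*a))+((4+2)+(7+6)))))+0) -> (1*((((b+7)*(b*z))+((z*9)+b))+(((9*b)+(5*a))+((4+2)+(7+6))))); overall: ((1*((((b+7)*(b*z))+((z*9)+b))+(((9*b)+(5*a))+((4+2)+(7+6)))))+0) -> (1*((((b+7)*(b*z))+((z*9)+b))+(((9*b)+(5*a))+((4+2)+(7+6)))))
Step 2: at root: (1*((((b+7)*(b*z))+((z*9)+b))+(((9*b)+(5*a))+((4+2)+(7+6))))) -> ((((b+7)*(b*z))+((z*9)+b))+(((9*b)+(5*a))+((4+2)+(7+6)))); overall: (1*((((b+7)*(b*z))+((z*9)+b))+(((9*b)+(5*a))+((4+2)+(7+6))))) -> ((((b+7)*(b*z))+((z*9)+b))+(((9*b)+(5*a))+((4+2)+(7+6))))
Step 3: at RRL: (4+2) -> 6; overall: ((((b+7)*(b*z))+((z*9)+b))+(((9*b)+(5*a))+((4+2)+(7+6)))) -> ((((b+7)*(b*z))+((z*9)+b))+(((9*b)+(5*a))+(6+(7+6))))
Step 4: at RRR: (7+6) -> 13; overall: ((((b+7)*(b*z))+((z*9)+b))+(((9*b)+(5*a))+(6+(7+6)))) -> ((((b+7)*(b*z))+((z*9)+b))+(((9*b)+(5*a))+(6+13)))
Step 5: at RR: (6+13) -> 19; overall: ((((b+7)*(b*z))+((z*9)+b))+(((9*b)+(5*a))+(6+13))) -> ((((b+7)*(b*z))+((z*9)+b))+(((9*b)+(5*a))+19))
Fixed point: ((((b+7)*(b*z))+((z*9)+b))+(((9*b)+(5*a))+19))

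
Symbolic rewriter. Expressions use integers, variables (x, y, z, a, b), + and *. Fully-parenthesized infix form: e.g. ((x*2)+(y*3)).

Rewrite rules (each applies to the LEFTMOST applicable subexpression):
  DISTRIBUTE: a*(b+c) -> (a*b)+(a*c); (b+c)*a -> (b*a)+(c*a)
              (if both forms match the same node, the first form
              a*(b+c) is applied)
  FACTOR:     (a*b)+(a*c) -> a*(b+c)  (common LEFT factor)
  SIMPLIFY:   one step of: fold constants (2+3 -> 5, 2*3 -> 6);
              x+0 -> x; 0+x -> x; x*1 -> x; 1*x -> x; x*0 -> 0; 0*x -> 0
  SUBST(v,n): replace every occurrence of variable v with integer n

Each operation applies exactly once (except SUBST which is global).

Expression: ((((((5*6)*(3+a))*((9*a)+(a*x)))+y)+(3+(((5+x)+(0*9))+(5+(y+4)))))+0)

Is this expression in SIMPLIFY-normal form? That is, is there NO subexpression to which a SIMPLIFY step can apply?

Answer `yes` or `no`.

Answer: no

Derivation:
Expression: ((((((5*6)*(3+a))*((9*a)+(a*x)))+y)+(3+(((5+x)+(0*9))+(5+(y+4)))))+0)
Scanning for simplifiable subexpressions (pre-order)...
  at root: ((((((5*6)*(3+a))*((9*a)+(a*x)))+y)+(3+(((5+x)+(0*9))+(5+(y+4)))))+0) (SIMPLIFIABLE)
  at L: (((((5*6)*(3+a))*((9*a)+(a*x)))+y)+(3+(((5+x)+(0*9))+(5+(y+4))))) (not simplifiable)
  at LL: ((((5*6)*(3+a))*((9*a)+(a*x)))+y) (not simplifiable)
  at LLL: (((5*6)*(3+a))*((9*a)+(a*x))) (not simplifiable)
  at LLLL: ((5*6)*(3+a)) (not simplifiable)
  at LLLLL: (5*6) (SIMPLIFIABLE)
  at LLLLR: (3+a) (not simplifiable)
  at LLLR: ((9*a)+(a*x)) (not simplifiable)
  at LLLRL: (9*a) (not simplifiable)
  at LLLRR: (a*x) (not simplifiable)
  at LR: (3+(((5+x)+(0*9))+(5+(y+4)))) (not simplifiable)
  at LRR: (((5+x)+(0*9))+(5+(y+4))) (not simplifiable)
  at LRRL: ((5+x)+(0*9)) (not simplifiable)
  at LRRLL: (5+x) (not simplifiable)
  at LRRLR: (0*9) (SIMPLIFIABLE)
  at LRRR: (5+(y+4)) (not simplifiable)
  at LRRRR: (y+4) (not simplifiable)
Found simplifiable subexpr at path root: ((((((5*6)*(3+a))*((9*a)+(a*x)))+y)+(3+(((5+x)+(0*9))+(5+(y+4)))))+0)
One SIMPLIFY step would give: (((((5*6)*(3+a))*((9*a)+(a*x)))+y)+(3+(((5+x)+(0*9))+(5+(y+4)))))
-> NOT in normal form.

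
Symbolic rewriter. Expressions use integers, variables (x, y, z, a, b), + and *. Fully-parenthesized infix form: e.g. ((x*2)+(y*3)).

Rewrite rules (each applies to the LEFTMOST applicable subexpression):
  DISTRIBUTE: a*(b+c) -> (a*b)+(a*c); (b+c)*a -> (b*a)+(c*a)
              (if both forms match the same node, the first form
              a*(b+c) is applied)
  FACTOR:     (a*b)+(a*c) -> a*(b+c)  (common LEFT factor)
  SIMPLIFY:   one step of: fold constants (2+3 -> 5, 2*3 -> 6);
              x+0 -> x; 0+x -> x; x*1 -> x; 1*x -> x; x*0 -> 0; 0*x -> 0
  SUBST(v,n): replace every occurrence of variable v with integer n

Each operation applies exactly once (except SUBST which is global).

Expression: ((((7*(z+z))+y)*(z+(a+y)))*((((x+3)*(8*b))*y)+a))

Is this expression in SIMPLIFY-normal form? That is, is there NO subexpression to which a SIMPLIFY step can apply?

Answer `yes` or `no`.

Answer: yes

Derivation:
Expression: ((((7*(z+z))+y)*(z+(a+y)))*((((x+3)*(8*b))*y)+a))
Scanning for simplifiable subexpressions (pre-order)...
  at root: ((((7*(z+z))+y)*(z+(a+y)))*((((x+3)*(8*b))*y)+a)) (not simplifiable)
  at L: (((7*(z+z))+y)*(z+(a+y))) (not simplifiable)
  at LL: ((7*(z+z))+y) (not simplifiable)
  at LLL: (7*(z+z)) (not simplifiable)
  at LLLR: (z+z) (not simplifiable)
  at LR: (z+(a+y)) (not simplifiable)
  at LRR: (a+y) (not simplifiable)
  at R: ((((x+3)*(8*b))*y)+a) (not simplifiable)
  at RL: (((x+3)*(8*b))*y) (not simplifiable)
  at RLL: ((x+3)*(8*b)) (not simplifiable)
  at RLLL: (x+3) (not simplifiable)
  at RLLR: (8*b) (not simplifiable)
Result: no simplifiable subexpression found -> normal form.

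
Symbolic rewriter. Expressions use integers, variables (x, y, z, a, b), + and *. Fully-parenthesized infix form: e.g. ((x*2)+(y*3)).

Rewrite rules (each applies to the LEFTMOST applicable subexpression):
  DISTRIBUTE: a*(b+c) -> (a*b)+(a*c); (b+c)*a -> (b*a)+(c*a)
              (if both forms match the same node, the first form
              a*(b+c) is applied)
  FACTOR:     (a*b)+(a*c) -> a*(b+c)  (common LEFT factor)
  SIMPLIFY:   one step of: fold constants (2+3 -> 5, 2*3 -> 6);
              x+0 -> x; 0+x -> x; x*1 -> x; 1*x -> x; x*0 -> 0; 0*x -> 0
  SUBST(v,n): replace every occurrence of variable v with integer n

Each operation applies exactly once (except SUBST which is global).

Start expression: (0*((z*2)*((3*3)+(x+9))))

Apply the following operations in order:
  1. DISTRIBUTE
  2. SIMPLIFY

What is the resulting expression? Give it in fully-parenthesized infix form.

Start: (0*((z*2)*((3*3)+(x+9))))
Apply DISTRIBUTE at R (target: ((z*2)*((3*3)+(x+9)))): (0*((z*2)*((3*3)+(x+9)))) -> (0*(((z*2)*(3*3))+((z*2)*(x+9))))
Apply SIMPLIFY at root (target: (0*(((z*2)*(3*3))+((z*2)*(x+9))))): (0*(((z*2)*(3*3))+((z*2)*(x+9)))) -> 0

Answer: 0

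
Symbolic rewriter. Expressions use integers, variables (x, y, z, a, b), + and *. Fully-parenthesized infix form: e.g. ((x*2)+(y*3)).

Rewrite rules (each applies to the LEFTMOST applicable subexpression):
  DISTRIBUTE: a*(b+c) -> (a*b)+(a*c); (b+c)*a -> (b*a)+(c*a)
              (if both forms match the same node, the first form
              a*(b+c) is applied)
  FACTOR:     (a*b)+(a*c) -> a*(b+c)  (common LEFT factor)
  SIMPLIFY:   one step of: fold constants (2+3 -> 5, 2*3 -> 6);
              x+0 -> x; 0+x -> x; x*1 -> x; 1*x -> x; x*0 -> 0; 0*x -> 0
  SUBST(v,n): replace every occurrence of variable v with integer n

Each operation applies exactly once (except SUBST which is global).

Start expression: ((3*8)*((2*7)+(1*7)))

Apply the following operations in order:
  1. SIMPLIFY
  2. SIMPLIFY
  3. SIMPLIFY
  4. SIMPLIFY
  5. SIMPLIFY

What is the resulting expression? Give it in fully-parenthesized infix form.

Answer: 504

Derivation:
Start: ((3*8)*((2*7)+(1*7)))
Apply SIMPLIFY at L (target: (3*8)): ((3*8)*((2*7)+(1*7))) -> (24*((2*7)+(1*7)))
Apply SIMPLIFY at RL (target: (2*7)): (24*((2*7)+(1*7))) -> (24*(14+(1*7)))
Apply SIMPLIFY at RR (target: (1*7)): (24*(14+(1*7))) -> (24*(14+7))
Apply SIMPLIFY at R (target: (14+7)): (24*(14+7)) -> (24*21)
Apply SIMPLIFY at root (target: (24*21)): (24*21) -> 504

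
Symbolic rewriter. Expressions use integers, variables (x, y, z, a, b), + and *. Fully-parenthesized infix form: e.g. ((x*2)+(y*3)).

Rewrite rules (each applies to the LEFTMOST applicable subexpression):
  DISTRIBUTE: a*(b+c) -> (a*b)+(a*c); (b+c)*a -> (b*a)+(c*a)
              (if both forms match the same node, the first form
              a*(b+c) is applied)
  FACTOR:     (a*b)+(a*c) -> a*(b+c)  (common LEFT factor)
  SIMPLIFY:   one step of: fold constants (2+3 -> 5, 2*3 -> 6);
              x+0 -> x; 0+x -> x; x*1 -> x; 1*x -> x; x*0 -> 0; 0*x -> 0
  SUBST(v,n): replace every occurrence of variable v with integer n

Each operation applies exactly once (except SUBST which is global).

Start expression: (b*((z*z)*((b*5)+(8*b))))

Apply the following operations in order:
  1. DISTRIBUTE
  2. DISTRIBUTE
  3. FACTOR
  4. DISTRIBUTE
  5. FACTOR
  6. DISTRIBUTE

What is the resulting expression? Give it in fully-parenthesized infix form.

Start: (b*((z*z)*((b*5)+(8*b))))
Apply DISTRIBUTE at R (target: ((z*z)*((b*5)+(8*b)))): (b*((z*z)*((b*5)+(8*b)))) -> (b*(((z*z)*(b*5))+((z*z)*(8*b))))
Apply DISTRIBUTE at root (target: (b*(((z*z)*(b*5))+((z*z)*(8*b))))): (b*(((z*z)*(b*5))+((z*z)*(8*b)))) -> ((b*((z*z)*(b*5)))+(b*((z*z)*(8*b))))
Apply FACTOR at root (target: ((b*((z*z)*(b*5)))+(b*((z*z)*(8*b))))): ((b*((z*z)*(b*5)))+(b*((z*z)*(8*b)))) -> (b*(((z*z)*(b*5))+((z*z)*(8*b))))
Apply DISTRIBUTE at root (target: (b*(((z*z)*(b*5))+((z*z)*(8*b))))): (b*(((z*z)*(b*5))+((z*z)*(8*b)))) -> ((b*((z*z)*(b*5)))+(b*((z*z)*(8*b))))
Apply FACTOR at root (target: ((b*((z*z)*(b*5)))+(b*((z*z)*(8*b))))): ((b*((z*z)*(b*5)))+(b*((z*z)*(8*b)))) -> (b*(((z*z)*(b*5))+((z*z)*(8*b))))
Apply DISTRIBUTE at root (target: (b*(((z*z)*(b*5))+((z*z)*(8*b))))): (b*(((z*z)*(b*5))+((z*z)*(8*b)))) -> ((b*((z*z)*(b*5)))+(b*((z*z)*(8*b))))

Answer: ((b*((z*z)*(b*5)))+(b*((z*z)*(8*b))))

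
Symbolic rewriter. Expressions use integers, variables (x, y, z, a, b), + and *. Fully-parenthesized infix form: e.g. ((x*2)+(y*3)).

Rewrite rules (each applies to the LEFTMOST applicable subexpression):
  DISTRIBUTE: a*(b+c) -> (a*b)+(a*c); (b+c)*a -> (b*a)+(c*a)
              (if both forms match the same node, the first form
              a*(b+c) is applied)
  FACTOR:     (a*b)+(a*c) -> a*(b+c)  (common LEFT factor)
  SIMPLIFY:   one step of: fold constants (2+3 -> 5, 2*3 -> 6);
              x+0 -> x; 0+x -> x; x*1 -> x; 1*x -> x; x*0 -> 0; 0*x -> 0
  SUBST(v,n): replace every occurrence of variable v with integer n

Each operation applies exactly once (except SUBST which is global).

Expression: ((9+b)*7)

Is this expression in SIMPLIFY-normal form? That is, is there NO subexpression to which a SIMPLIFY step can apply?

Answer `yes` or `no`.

Answer: yes

Derivation:
Expression: ((9+b)*7)
Scanning for simplifiable subexpressions (pre-order)...
  at root: ((9+b)*7) (not simplifiable)
  at L: (9+b) (not simplifiable)
Result: no simplifiable subexpression found -> normal form.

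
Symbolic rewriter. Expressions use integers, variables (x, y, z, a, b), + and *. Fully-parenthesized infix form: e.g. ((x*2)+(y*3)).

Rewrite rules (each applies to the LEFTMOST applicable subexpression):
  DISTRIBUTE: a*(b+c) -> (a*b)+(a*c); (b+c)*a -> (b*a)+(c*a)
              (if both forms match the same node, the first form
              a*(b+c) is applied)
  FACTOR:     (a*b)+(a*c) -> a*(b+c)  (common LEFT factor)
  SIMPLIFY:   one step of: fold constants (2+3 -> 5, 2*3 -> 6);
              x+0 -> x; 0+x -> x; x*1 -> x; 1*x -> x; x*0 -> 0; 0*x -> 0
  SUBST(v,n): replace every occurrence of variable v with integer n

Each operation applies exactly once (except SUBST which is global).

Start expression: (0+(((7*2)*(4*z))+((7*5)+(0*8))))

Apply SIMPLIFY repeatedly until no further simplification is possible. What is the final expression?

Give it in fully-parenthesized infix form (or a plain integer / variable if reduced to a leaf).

Start: (0+(((7*2)*(4*z))+((7*5)+(0*8))))
Step 1: at root: (0+(((7*2)*(4*z))+((7*5)+(0*8)))) -> (((7*2)*(4*z))+((7*5)+(0*8))); overall: (0+(((7*2)*(4*z))+((7*5)+(0*8)))) -> (((7*2)*(4*z))+((7*5)+(0*8)))
Step 2: at LL: (7*2) -> 14; overall: (((7*2)*(4*z))+((7*5)+(0*8))) -> ((14*(4*z))+((7*5)+(0*8)))
Step 3: at RL: (7*5) -> 35; overall: ((14*(4*z))+((7*5)+(0*8))) -> ((14*(4*z))+(35+(0*8)))
Step 4: at RR: (0*8) -> 0; overall: ((14*(4*z))+(35+(0*8))) -> ((14*(4*z))+(35+0))
Step 5: at R: (35+0) -> 35; overall: ((14*(4*z))+(35+0)) -> ((14*(4*z))+35)
Fixed point: ((14*(4*z))+35)

Answer: ((14*(4*z))+35)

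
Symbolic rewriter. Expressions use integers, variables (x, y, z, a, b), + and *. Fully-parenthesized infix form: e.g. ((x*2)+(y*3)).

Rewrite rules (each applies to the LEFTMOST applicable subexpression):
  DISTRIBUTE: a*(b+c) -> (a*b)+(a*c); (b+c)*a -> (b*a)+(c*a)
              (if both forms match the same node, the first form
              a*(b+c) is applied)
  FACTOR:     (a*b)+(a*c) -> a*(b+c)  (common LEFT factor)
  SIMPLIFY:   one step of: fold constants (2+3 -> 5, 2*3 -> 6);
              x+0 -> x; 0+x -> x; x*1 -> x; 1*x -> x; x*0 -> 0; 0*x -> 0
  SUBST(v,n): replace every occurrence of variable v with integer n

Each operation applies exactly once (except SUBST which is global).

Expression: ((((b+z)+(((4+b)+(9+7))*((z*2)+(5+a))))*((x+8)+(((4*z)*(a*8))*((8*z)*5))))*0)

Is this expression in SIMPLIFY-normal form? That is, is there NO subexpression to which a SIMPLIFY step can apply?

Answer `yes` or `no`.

Expression: ((((b+z)+(((4+b)+(9+7))*((z*2)+(5+a))))*((x+8)+(((4*z)*(a*8))*((8*z)*5))))*0)
Scanning for simplifiable subexpressions (pre-order)...
  at root: ((((b+z)+(((4+b)+(9+7))*((z*2)+(5+a))))*((x+8)+(((4*z)*(a*8))*((8*z)*5))))*0) (SIMPLIFIABLE)
  at L: (((b+z)+(((4+b)+(9+7))*((z*2)+(5+a))))*((x+8)+(((4*z)*(a*8))*((8*z)*5)))) (not simplifiable)
  at LL: ((b+z)+(((4+b)+(9+7))*((z*2)+(5+a)))) (not simplifiable)
  at LLL: (b+z) (not simplifiable)
  at LLR: (((4+b)+(9+7))*((z*2)+(5+a))) (not simplifiable)
  at LLRL: ((4+b)+(9+7)) (not simplifiable)
  at LLRLL: (4+b) (not simplifiable)
  at LLRLR: (9+7) (SIMPLIFIABLE)
  at LLRR: ((z*2)+(5+a)) (not simplifiable)
  at LLRRL: (z*2) (not simplifiable)
  at LLRRR: (5+a) (not simplifiable)
  at LR: ((x+8)+(((4*z)*(a*8))*((8*z)*5))) (not simplifiable)
  at LRL: (x+8) (not simplifiable)
  at LRR: (((4*z)*(a*8))*((8*z)*5)) (not simplifiable)
  at LRRL: ((4*z)*(a*8)) (not simplifiable)
  at LRRLL: (4*z) (not simplifiable)
  at LRRLR: (a*8) (not simplifiable)
  at LRRR: ((8*z)*5) (not simplifiable)
  at LRRRL: (8*z) (not simplifiable)
Found simplifiable subexpr at path root: ((((b+z)+(((4+b)+(9+7))*((z*2)+(5+a))))*((x+8)+(((4*z)*(a*8))*((8*z)*5))))*0)
One SIMPLIFY step would give: 0
-> NOT in normal form.

Answer: no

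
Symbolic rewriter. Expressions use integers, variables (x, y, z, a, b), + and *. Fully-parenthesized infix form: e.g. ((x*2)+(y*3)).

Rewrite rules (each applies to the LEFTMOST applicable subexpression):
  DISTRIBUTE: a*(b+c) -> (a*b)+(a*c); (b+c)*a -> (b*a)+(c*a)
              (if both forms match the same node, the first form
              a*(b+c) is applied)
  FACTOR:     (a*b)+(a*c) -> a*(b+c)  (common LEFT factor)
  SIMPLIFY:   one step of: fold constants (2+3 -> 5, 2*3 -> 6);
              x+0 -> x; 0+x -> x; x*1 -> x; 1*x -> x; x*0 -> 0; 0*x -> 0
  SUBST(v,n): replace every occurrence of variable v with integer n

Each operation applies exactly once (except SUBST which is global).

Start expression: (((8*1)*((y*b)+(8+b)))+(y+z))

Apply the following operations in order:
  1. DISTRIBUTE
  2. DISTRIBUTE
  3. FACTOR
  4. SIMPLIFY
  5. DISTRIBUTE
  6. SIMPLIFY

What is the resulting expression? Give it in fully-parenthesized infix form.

Start: (((8*1)*((y*b)+(8+b)))+(y+z))
Apply DISTRIBUTE at L (target: ((8*1)*((y*b)+(8+b)))): (((8*1)*((y*b)+(8+b)))+(y+z)) -> ((((8*1)*(y*b))+((8*1)*(8+b)))+(y+z))
Apply DISTRIBUTE at LR (target: ((8*1)*(8+b))): ((((8*1)*(y*b))+((8*1)*(8+b)))+(y+z)) -> ((((8*1)*(y*b))+(((8*1)*8)+((8*1)*b)))+(y+z))
Apply FACTOR at LR (target: (((8*1)*8)+((8*1)*b))): ((((8*1)*(y*b))+(((8*1)*8)+((8*1)*b)))+(y+z)) -> ((((8*1)*(y*b))+((8*1)*(8+b)))+(y+z))
Apply SIMPLIFY at LLL (target: (8*1)): ((((8*1)*(y*b))+((8*1)*(8+b)))+(y+z)) -> (((8*(y*b))+((8*1)*(8+b)))+(y+z))
Apply DISTRIBUTE at LR (target: ((8*1)*(8+b))): (((8*(y*b))+((8*1)*(8+b)))+(y+z)) -> (((8*(y*b))+(((8*1)*8)+((8*1)*b)))+(y+z))
Apply SIMPLIFY at LRLL (target: (8*1)): (((8*(y*b))+(((8*1)*8)+((8*1)*b)))+(y+z)) -> (((8*(y*b))+((8*8)+((8*1)*b)))+(y+z))

Answer: (((8*(y*b))+((8*8)+((8*1)*b)))+(y+z))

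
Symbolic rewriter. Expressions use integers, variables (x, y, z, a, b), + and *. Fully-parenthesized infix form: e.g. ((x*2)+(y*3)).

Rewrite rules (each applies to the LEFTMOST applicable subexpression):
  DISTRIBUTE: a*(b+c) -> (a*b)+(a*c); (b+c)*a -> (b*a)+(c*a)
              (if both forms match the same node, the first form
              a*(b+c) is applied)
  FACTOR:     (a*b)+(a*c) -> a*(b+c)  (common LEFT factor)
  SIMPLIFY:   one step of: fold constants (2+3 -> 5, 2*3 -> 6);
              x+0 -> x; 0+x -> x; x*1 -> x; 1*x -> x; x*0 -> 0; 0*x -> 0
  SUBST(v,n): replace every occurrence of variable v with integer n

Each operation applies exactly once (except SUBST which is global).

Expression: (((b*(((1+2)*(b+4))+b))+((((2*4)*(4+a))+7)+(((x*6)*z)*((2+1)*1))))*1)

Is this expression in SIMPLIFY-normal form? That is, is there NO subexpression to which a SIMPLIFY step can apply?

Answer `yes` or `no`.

Expression: (((b*(((1+2)*(b+4))+b))+((((2*4)*(4+a))+7)+(((x*6)*z)*((2+1)*1))))*1)
Scanning for simplifiable subexpressions (pre-order)...
  at root: (((b*(((1+2)*(b+4))+b))+((((2*4)*(4+a))+7)+(((x*6)*z)*((2+1)*1))))*1) (SIMPLIFIABLE)
  at L: ((b*(((1+2)*(b+4))+b))+((((2*4)*(4+a))+7)+(((x*6)*z)*((2+1)*1)))) (not simplifiable)
  at LL: (b*(((1+2)*(b+4))+b)) (not simplifiable)
  at LLR: (((1+2)*(b+4))+b) (not simplifiable)
  at LLRL: ((1+2)*(b+4)) (not simplifiable)
  at LLRLL: (1+2) (SIMPLIFIABLE)
  at LLRLR: (b+4) (not simplifiable)
  at LR: ((((2*4)*(4+a))+7)+(((x*6)*z)*((2+1)*1))) (not simplifiable)
  at LRL: (((2*4)*(4+a))+7) (not simplifiable)
  at LRLL: ((2*4)*(4+a)) (not simplifiable)
  at LRLLL: (2*4) (SIMPLIFIABLE)
  at LRLLR: (4+a) (not simplifiable)
  at LRR: (((x*6)*z)*((2+1)*1)) (not simplifiable)
  at LRRL: ((x*6)*z) (not simplifiable)
  at LRRLL: (x*6) (not simplifiable)
  at LRRR: ((2+1)*1) (SIMPLIFIABLE)
  at LRRRL: (2+1) (SIMPLIFIABLE)
Found simplifiable subexpr at path root: (((b*(((1+2)*(b+4))+b))+((((2*4)*(4+a))+7)+(((x*6)*z)*((2+1)*1))))*1)
One SIMPLIFY step would give: ((b*(((1+2)*(b+4))+b))+((((2*4)*(4+a))+7)+(((x*6)*z)*((2+1)*1))))
-> NOT in normal form.

Answer: no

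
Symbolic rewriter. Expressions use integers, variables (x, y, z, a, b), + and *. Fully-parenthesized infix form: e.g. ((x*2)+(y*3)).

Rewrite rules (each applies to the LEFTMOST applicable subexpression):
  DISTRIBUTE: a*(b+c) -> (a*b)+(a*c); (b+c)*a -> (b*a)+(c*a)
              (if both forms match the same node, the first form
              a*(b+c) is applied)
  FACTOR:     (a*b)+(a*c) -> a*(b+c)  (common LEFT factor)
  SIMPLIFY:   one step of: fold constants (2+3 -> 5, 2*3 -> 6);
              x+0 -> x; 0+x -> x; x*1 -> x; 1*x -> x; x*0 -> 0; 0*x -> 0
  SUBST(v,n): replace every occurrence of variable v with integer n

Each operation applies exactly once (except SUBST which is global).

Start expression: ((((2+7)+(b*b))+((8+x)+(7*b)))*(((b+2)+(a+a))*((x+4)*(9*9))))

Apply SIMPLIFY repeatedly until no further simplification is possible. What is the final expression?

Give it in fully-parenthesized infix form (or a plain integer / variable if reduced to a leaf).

Answer: (((9+(b*b))+((8+x)+(7*b)))*(((b+2)+(a+a))*((x+4)*81)))

Derivation:
Start: ((((2+7)+(b*b))+((8+x)+(7*b)))*(((b+2)+(a+a))*((x+4)*(9*9))))
Step 1: at LLL: (2+7) -> 9; overall: ((((2+7)+(b*b))+((8+x)+(7*b)))*(((b+2)+(a+a))*((x+4)*(9*9)))) -> (((9+(b*b))+((8+x)+(7*b)))*(((b+2)+(a+a))*((x+4)*(9*9))))
Step 2: at RRR: (9*9) -> 81; overall: (((9+(b*b))+((8+x)+(7*b)))*(((b+2)+(a+a))*((x+4)*(9*9)))) -> (((9+(b*b))+((8+x)+(7*b)))*(((b+2)+(a+a))*((x+4)*81)))
Fixed point: (((9+(b*b))+((8+x)+(7*b)))*(((b+2)+(a+a))*((x+4)*81)))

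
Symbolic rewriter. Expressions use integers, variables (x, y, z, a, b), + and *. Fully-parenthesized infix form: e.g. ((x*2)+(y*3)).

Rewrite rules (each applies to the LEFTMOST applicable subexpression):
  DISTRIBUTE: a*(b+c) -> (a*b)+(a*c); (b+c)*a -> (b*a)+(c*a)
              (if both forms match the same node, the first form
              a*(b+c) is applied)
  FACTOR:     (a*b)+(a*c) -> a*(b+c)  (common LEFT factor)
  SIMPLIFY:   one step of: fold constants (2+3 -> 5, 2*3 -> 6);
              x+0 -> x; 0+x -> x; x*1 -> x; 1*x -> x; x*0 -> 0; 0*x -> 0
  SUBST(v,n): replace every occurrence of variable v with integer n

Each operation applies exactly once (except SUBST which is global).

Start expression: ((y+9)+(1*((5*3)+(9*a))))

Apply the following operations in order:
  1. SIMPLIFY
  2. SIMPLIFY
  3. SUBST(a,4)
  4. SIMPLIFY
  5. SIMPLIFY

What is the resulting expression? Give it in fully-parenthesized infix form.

Start: ((y+9)+(1*((5*3)+(9*a))))
Apply SIMPLIFY at R (target: (1*((5*3)+(9*a)))): ((y+9)+(1*((5*3)+(9*a)))) -> ((y+9)+((5*3)+(9*a)))
Apply SIMPLIFY at RL (target: (5*3)): ((y+9)+((5*3)+(9*a))) -> ((y+9)+(15+(9*a)))
Apply SUBST(a,4): ((y+9)+(15+(9*a))) -> ((y+9)+(15+(9*4)))
Apply SIMPLIFY at RR (target: (9*4)): ((y+9)+(15+(9*4))) -> ((y+9)+(15+36))
Apply SIMPLIFY at R (target: (15+36)): ((y+9)+(15+36)) -> ((y+9)+51)

Answer: ((y+9)+51)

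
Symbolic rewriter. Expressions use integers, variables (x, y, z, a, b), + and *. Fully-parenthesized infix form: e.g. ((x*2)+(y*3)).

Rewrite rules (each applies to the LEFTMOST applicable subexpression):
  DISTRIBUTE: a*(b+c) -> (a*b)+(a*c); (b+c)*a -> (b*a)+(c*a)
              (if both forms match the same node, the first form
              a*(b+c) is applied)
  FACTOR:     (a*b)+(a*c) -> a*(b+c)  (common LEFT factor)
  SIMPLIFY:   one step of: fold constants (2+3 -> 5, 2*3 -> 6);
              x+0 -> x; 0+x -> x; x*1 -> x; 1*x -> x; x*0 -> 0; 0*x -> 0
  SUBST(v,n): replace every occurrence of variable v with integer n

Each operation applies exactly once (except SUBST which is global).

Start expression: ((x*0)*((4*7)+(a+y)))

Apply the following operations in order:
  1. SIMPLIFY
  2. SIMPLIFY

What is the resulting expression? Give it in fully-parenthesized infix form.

Start: ((x*0)*((4*7)+(a+y)))
Apply SIMPLIFY at L (target: (x*0)): ((x*0)*((4*7)+(a+y))) -> (0*((4*7)+(a+y)))
Apply SIMPLIFY at root (target: (0*((4*7)+(a+y)))): (0*((4*7)+(a+y))) -> 0

Answer: 0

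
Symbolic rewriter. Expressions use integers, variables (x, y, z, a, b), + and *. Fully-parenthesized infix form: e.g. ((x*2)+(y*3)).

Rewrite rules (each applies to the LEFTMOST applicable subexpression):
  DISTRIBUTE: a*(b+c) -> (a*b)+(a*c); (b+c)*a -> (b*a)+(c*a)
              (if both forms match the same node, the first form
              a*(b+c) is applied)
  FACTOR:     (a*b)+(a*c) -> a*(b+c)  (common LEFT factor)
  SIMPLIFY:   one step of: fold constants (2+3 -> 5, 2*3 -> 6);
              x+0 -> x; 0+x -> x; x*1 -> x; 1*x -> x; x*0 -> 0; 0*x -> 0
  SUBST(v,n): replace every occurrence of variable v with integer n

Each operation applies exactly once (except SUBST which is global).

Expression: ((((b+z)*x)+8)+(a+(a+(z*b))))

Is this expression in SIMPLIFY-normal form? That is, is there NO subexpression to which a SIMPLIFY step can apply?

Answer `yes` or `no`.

Expression: ((((b+z)*x)+8)+(a+(a+(z*b))))
Scanning for simplifiable subexpressions (pre-order)...
  at root: ((((b+z)*x)+8)+(a+(a+(z*b)))) (not simplifiable)
  at L: (((b+z)*x)+8) (not simplifiable)
  at LL: ((b+z)*x) (not simplifiable)
  at LLL: (b+z) (not simplifiable)
  at R: (a+(a+(z*b))) (not simplifiable)
  at RR: (a+(z*b)) (not simplifiable)
  at RRR: (z*b) (not simplifiable)
Result: no simplifiable subexpression found -> normal form.

Answer: yes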